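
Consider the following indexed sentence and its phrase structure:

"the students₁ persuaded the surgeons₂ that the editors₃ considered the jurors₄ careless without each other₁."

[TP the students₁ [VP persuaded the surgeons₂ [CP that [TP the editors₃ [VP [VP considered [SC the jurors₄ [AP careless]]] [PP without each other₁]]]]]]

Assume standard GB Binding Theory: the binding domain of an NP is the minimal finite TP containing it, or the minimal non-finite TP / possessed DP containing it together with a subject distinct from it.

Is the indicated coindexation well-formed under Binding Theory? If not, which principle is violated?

Principle A

The two coindexed NPs are *the students₁* and *each other₁*.
*each other₁* is an anaphor. Principle A requires it to be bound within its binding domain — the embedded TP, whose subject is the editors₃.
Within that domain it is c-commanded by *the editors₃*, which does not share its index.
*the students₁* does c-command the anaphor, but from outside its binding domain.
The anaphor is unbound in its domain → Principle A violation.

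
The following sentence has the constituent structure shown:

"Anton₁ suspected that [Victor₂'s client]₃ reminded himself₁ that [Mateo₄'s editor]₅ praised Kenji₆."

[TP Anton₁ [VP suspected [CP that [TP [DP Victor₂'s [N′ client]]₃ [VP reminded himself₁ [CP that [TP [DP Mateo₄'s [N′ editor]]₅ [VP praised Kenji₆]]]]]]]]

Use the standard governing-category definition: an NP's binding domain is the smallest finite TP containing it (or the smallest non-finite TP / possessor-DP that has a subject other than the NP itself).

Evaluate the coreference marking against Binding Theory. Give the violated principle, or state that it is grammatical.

The two coindexed NPs are *Anton₁* and *himself₁*.
*himself₁* is an anaphor. Principle A requires it to be bound within its binding domain — the embedded TP, whose subject is [Victor₂'s client]₃.
Within that domain it is c-commanded by *[Victor₂'s client]₃*, which does not share its index.
*Anton₁* does c-command the anaphor, but from outside its binding domain.
The anaphor is unbound in its domain → Principle A violation.

Principle A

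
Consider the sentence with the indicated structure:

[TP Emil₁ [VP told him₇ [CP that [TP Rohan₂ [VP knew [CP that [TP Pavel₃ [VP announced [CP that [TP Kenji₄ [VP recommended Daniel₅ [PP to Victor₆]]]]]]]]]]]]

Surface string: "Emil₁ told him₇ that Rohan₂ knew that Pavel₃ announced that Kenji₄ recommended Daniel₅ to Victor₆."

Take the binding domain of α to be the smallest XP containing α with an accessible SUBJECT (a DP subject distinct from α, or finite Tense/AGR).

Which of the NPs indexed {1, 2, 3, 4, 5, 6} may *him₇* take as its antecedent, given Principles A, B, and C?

none

*him* is a pronoun, so Principle B applies: it must be free in its binding domain.
Binding domain of *him₇*: the matrix TP, whose subject is Emil₁.
*Emil₁* c-commands the pronoun within its binding domain → coindexation would violate Principle B.
*Rohan₂*: the pronoun c-commands this R-expression → coindexation would violate Principle C on *Rohan₂*.
*Pavel₃*: the pronoun c-commands this R-expression → coindexation would violate Principle C on *Pavel₃*.
*Kenji₄*: the pronoun c-commands this R-expression → coindexation would violate Principle C on *Kenji₄*.
*Daniel₅*: the pronoun c-commands this R-expression → coindexation would violate Principle C on *Daniel₅*.
*Victor₆*: the pronoun c-commands this R-expression → coindexation would violate Principle C on *Victor₆*.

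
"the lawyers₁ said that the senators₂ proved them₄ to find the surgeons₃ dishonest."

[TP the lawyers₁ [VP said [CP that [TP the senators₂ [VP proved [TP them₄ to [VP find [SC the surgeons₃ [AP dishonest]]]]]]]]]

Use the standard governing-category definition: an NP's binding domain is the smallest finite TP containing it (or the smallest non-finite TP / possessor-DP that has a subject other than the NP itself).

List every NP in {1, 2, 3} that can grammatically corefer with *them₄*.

{1}

*them* is a pronoun, so Principle B applies: it must be free in its binding domain.
Binding domain of *them₄*: the embedded TP, whose subject is the senators₂.
*the lawyers₁* c-commands the pronoun but from outside its binding domain, and is not c-commanded by it → coindexation permitted.
*the senators₂* c-commands the pronoun within its binding domain → coindexation would violate Principle B.
*the surgeons₃*: the pronoun c-commands this R-expression → coindexation would violate Principle C on *the surgeons₃*.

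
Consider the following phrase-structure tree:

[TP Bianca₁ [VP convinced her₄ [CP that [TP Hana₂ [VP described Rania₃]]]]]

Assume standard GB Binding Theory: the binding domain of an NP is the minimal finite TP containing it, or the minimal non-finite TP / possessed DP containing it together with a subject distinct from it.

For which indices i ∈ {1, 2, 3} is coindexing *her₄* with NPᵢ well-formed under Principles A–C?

none

*her* is a pronoun, so Principle B applies: it must be free in its binding domain.
Binding domain of *her₄*: the matrix TP, whose subject is Bianca₁.
*Bianca₁* c-commands the pronoun within its binding domain → coindexation would violate Principle B.
*Hana₂*: the pronoun c-commands this R-expression → coindexation would violate Principle C on *Hana₂*.
*Rania₃*: the pronoun c-commands this R-expression → coindexation would violate Principle C on *Rania₃*.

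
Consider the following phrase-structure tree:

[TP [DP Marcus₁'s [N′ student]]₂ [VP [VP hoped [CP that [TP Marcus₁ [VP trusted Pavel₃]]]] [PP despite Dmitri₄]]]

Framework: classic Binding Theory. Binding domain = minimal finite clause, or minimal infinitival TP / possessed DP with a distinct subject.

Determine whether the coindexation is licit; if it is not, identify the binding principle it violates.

The two coindexed NPs are *Marcus₁* and *Marcus₁*.
*Marcus₁* is an R-expression; no coindexed NP c-commands it, so Principle C holds.
*Marcus₁* is an R-expression; *Marcus₁* does not c-command it, and no other NP shares its index, so Principle C is satisfied.
All principles are respected.

grammatical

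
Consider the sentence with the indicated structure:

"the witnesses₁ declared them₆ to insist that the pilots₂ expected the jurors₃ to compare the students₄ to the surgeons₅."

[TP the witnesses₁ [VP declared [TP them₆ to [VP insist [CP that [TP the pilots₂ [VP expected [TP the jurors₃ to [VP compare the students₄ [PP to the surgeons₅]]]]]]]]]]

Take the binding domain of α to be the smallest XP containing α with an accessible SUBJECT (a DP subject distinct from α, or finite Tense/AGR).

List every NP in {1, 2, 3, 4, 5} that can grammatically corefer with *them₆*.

none

*them* is a pronoun, so Principle B applies: it must be free in its binding domain.
Binding domain of *them₆*: the matrix TP, whose subject is the witnesses₁.
*the witnesses₁* c-commands the pronoun within its binding domain → coindexation would violate Principle B.
*the pilots₂*: the pronoun c-commands this R-expression → coindexation would violate Principle C on *the pilots₂*.
*the jurors₃*: the pronoun c-commands this R-expression → coindexation would violate Principle C on *the jurors₃*.
*the students₄*: the pronoun c-commands this R-expression → coindexation would violate Principle C on *the students₄*.
*the surgeons₅*: the pronoun c-commands this R-expression → coindexation would violate Principle C on *the surgeons₅*.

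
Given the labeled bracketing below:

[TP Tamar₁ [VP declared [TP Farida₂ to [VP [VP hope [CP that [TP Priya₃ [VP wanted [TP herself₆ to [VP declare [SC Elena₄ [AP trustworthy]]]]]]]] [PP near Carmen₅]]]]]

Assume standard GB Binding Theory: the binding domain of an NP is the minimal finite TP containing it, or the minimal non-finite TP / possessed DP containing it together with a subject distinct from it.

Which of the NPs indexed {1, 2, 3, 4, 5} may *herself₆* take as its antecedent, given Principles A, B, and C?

*herself* is an anaphor, so Principle A applies: it must be bound in its binding domain.
Binding domain of *herself₆*: the embedded TP, whose subject is Priya₃.
*Tamar₁* c-commands the anaphor but is outside its binding domain → cannot satisfy Principle A.
*Farida₂* c-commands the anaphor but is outside its binding domain → cannot satisfy Principle A.
*Priya₃* c-commands the anaphor within its binding domain → licit binder.
*Elena₄* does not c-command the anaphor → cannot bind it.
*Carmen₅* does not c-command the anaphor → cannot bind it.

{3}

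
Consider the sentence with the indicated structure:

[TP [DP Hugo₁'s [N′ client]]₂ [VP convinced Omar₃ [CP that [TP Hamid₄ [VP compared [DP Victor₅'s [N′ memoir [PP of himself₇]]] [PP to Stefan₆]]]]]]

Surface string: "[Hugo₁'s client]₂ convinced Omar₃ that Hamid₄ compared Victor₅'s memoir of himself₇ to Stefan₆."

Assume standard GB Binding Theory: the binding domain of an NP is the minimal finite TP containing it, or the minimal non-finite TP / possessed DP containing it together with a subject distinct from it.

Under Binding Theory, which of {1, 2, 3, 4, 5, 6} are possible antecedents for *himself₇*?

{5}

*himself* is an anaphor, so Principle A applies: it must be bound in its binding domain.
Binding domain of *himself₇*: the possessed DP, whose subject is Victor₅.
*Hugo₁* does not c-command the anaphor → cannot bind it.
*[Hugo₁'s client]₂* c-commands the anaphor but is outside its binding domain → cannot satisfy Principle A.
*Omar₃* c-commands the anaphor but is outside its binding domain → cannot satisfy Principle A.
*Hamid₄* c-commands the anaphor but is outside its binding domain → cannot satisfy Principle A.
*Victor₅* c-commands the anaphor within its binding domain → licit binder.
*Stefan₆* does not c-command the anaphor → cannot bind it.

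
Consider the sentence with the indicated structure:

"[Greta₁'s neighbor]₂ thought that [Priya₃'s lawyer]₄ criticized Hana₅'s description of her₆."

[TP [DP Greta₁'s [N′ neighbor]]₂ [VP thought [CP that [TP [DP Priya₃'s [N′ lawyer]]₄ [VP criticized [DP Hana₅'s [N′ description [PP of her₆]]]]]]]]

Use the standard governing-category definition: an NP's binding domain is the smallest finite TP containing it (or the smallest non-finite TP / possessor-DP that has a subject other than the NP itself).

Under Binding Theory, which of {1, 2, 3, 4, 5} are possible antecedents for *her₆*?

*her* is a pronoun, so Principle B applies: it must be free in its binding domain.
Binding domain of *her₆*: the possessed DP, whose subject is Hana₅.
*Greta₁* and the pronoun do not c-command one another → neither Principle B nor Principle C is at stake; coindexation permitted.
*[Greta₁'s neighbor]₂* c-commands the pronoun but from outside its binding domain, and is not c-commanded by it → coindexation permitted.
*Priya₃* and the pronoun do not c-command one another → neither Principle B nor Principle C is at stake; coindexation permitted.
*[Priya₃'s lawyer]₄* c-commands the pronoun but from outside its binding domain, and is not c-commanded by it → coindexation permitted.
*Hana₅* c-commands the pronoun within its binding domain → coindexation would violate Principle B.

{1, 2, 3, 4}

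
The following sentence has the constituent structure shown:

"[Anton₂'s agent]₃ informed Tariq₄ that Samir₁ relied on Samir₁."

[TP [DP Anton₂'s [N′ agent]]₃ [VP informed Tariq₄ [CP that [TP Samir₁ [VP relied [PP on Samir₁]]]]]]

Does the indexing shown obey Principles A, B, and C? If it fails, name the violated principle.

Principle C

The two coindexed NPs are *Samir₁* (the higher occurrence) and *Samir₁* (the lower occurrence).
*Samir₁* (the lower occurrence) is an R-expression. Principle C requires it to be free everywhere.
*Samir₁* (the higher occurrence) c-commands it and carries the same index.
The R-expression is bound → Principle C violation.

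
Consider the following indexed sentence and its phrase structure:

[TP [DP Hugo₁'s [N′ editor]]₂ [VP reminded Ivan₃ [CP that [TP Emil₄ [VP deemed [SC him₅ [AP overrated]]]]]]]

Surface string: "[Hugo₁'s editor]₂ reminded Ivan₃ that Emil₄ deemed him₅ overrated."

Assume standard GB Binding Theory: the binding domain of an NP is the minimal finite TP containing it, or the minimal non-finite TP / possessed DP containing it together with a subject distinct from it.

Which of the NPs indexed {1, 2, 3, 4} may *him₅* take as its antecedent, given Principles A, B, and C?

{1, 2, 3}

*him* is a pronoun, so Principle B applies: it must be free in its binding domain.
Binding domain of *him₅*: the embedded TP, whose subject is Emil₄.
*Hugo₁* and the pronoun do not c-command one another → neither Principle B nor Principle C is at stake; coindexation permitted.
*[Hugo₁'s editor]₂* c-commands the pronoun but from outside its binding domain, and is not c-commanded by it → coindexation permitted.
*Ivan₃* c-commands the pronoun but from outside its binding domain, and is not c-commanded by it → coindexation permitted.
*Emil₄* c-commands the pronoun within its binding domain → coindexation would violate Principle B.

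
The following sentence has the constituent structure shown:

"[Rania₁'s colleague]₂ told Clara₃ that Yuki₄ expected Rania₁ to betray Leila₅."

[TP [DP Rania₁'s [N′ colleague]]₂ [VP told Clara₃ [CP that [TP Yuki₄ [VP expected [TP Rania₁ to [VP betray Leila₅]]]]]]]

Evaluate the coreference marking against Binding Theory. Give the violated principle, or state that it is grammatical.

grammatical

The two coindexed NPs are *Rania₁* and *Rania₁*.
*Rania₁* is an R-expression; no coindexed NP c-commands it, so Principle C holds.
*Rania₁* is an R-expression; *Rania₁* does not c-command it, and no other NP shares its index, so Principle C is satisfied.
All principles are respected.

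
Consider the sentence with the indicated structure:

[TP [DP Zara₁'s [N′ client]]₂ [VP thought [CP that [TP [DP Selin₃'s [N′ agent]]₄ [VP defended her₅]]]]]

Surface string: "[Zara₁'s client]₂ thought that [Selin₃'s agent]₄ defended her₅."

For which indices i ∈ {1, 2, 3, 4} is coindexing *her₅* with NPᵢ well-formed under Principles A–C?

*her* is a pronoun, so Principle B applies: it must be free in its binding domain.
Binding domain of *her₅*: the embedded TP, whose subject is [Selin₃'s agent]₄.
*Zara₁* and the pronoun do not c-command one another → neither Principle B nor Principle C is at stake; coindexation permitted.
*[Zara₁'s client]₂* c-commands the pronoun but from outside its binding domain, and is not c-commanded by it → coindexation permitted.
*Selin₃* and the pronoun do not c-command one another → neither Principle B nor Principle C is at stake; coindexation permitted.
*[Selin₃'s agent]₄* c-commands the pronoun within its binding domain → coindexation would violate Principle B.

{1, 2, 3}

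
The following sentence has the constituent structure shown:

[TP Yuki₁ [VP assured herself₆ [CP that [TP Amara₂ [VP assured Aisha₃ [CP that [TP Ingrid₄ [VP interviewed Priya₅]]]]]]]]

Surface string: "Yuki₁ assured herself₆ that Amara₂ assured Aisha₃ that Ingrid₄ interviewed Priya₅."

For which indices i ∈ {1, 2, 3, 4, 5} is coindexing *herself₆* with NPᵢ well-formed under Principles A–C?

{1}

*herself* is an anaphor, so Principle A applies: it must be bound in its binding domain.
Binding domain of *herself₆*: the matrix TP, whose subject is Yuki₁.
*Yuki₁* c-commands the anaphor within its binding domain → licit binder.
*Amara₂* does not c-command the anaphor → cannot bind it.
*Aisha₃* does not c-command the anaphor → cannot bind it.
*Ingrid₄* does not c-command the anaphor → cannot bind it.
*Priya₅* does not c-command the anaphor → cannot bind it.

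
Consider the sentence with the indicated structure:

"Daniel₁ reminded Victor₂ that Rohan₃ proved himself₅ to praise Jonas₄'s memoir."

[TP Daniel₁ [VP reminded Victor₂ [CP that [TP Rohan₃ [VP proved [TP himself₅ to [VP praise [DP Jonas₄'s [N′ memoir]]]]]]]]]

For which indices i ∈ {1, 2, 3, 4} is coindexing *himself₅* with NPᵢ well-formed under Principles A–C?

*himself* is an anaphor, so Principle A applies: it must be bound in its binding domain.
Binding domain of *himself₅*: the embedded TP, whose subject is Rohan₃.
*Daniel₁* c-commands the anaphor but is outside its binding domain → cannot satisfy Principle A.
*Victor₂* c-commands the anaphor but is outside its binding domain → cannot satisfy Principle A.
*Rohan₃* c-commands the anaphor within its binding domain → licit binder.
*Jonas₄* does not c-command the anaphor → cannot bind it.

{3}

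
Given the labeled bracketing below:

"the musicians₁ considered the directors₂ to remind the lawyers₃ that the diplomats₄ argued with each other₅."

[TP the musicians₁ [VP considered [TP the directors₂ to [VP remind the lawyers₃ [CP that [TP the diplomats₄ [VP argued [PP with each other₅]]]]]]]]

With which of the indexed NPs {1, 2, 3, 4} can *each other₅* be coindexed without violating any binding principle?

{4}

*each other* is an anaphor, so Principle A applies: it must be bound in its binding domain.
Binding domain of *each other₅*: the embedded TP, whose subject is the diplomats₄.
*the musicians₁* c-commands the anaphor but is outside its binding domain → cannot satisfy Principle A.
*the directors₂* c-commands the anaphor but is outside its binding domain → cannot satisfy Principle A.
*the lawyers₃* c-commands the anaphor but is outside its binding domain → cannot satisfy Principle A.
*the diplomats₄* c-commands the anaphor within its binding domain → licit binder.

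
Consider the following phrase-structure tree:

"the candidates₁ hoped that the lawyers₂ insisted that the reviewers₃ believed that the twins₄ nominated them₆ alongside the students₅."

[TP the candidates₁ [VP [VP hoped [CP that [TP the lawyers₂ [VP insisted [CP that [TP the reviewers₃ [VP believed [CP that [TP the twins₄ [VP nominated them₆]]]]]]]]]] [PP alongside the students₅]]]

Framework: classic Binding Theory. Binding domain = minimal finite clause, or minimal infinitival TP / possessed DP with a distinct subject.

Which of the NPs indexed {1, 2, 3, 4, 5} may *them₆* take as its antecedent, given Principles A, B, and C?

*them* is a pronoun, so Principle B applies: it must be free in its binding domain.
Binding domain of *them₆*: the embedded TP, whose subject is the twins₄.
*the candidates₁* c-commands the pronoun but from outside its binding domain, and is not c-commanded by it → coindexation permitted.
*the lawyers₂* c-commands the pronoun but from outside its binding domain, and is not c-commanded by it → coindexation permitted.
*the reviewers₃* c-commands the pronoun but from outside its binding domain, and is not c-commanded by it → coindexation permitted.
*the twins₄* c-commands the pronoun within its binding domain → coindexation would violate Principle B.
*the students₅* and the pronoun do not c-command one another → neither Principle B nor Principle C is at stake; coindexation permitted.

{1, 2, 3, 5}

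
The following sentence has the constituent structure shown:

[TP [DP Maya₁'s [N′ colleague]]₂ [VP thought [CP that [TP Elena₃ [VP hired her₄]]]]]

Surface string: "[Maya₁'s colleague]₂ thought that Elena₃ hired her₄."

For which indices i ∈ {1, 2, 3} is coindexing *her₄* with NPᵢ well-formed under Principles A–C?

*her* is a pronoun, so Principle B applies: it must be free in its binding domain.
Binding domain of *her₄*: the embedded TP, whose subject is Elena₃.
*Maya₁* and the pronoun do not c-command one another → neither Principle B nor Principle C is at stake; coindexation permitted.
*[Maya₁'s colleague]₂* c-commands the pronoun but from outside its binding domain, and is not c-commanded by it → coindexation permitted.
*Elena₃* c-commands the pronoun within its binding domain → coindexation would violate Principle B.

{1, 2}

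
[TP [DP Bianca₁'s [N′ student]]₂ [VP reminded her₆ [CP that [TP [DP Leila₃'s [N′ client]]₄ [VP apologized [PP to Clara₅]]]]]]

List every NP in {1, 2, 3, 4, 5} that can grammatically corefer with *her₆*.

{1}

*her* is a pronoun, so Principle B applies: it must be free in its binding domain.
Binding domain of *her₆*: the matrix TP, whose subject is [Bianca₁'s student]₂.
*Bianca₁* and the pronoun do not c-command one another → neither Principle B nor Principle C is at stake; coindexation permitted.
*[Bianca₁'s student]₂* c-commands the pronoun within its binding domain → coindexation would violate Principle B.
*Leila₃*: the pronoun c-commands this R-expression → coindexation would violate Principle C on *Leila₃*.
*[Leila₃'s client]₄*: the pronoun c-commands this R-expression → coindexation would violate Principle C on *[Leila₃'s client]₄*.
*Clara₅*: the pronoun c-commands this R-expression → coindexation would violate Principle C on *Clara₅*.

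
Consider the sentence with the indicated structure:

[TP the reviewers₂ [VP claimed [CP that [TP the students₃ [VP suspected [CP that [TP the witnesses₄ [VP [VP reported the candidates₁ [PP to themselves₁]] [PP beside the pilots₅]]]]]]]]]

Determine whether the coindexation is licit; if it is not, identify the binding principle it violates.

The two coindexed NPs are *the candidates₁* and *themselves₁*.
*themselves₁* is an anaphor; its binding domain is the embedded TP, whose subject is the witnesses₄. *the candidates₁* c-commands it within that domain and shares its index, so Principle A is satisfied.
*the candidates₁* is an R-expression; *themselves₁* does not c-command it, and no other NP shares its index, so Principle C is satisfied.
All principles are respected.

grammatical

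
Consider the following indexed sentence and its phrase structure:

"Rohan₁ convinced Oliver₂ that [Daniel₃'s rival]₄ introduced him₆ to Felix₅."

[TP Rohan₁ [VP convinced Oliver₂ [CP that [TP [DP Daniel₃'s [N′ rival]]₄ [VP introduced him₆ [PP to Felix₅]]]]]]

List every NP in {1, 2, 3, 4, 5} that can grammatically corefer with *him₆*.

*him* is a pronoun, so Principle B applies: it must be free in its binding domain.
Binding domain of *him₆*: the embedded TP, whose subject is [Daniel₃'s rival]₄.
*Rohan₁* c-commands the pronoun but from outside its binding domain, and is not c-commanded by it → coindexation permitted.
*Oliver₂* c-commands the pronoun but from outside its binding domain, and is not c-commanded by it → coindexation permitted.
*Daniel₃* and the pronoun do not c-command one another → neither Principle B nor Principle C is at stake; coindexation permitted.
*[Daniel₃'s rival]₄* c-commands the pronoun within its binding domain → coindexation would violate Principle B.
*Felix₅*: the pronoun c-commands this R-expression → coindexation would violate Principle C on *Felix₅*.

{1, 2, 3}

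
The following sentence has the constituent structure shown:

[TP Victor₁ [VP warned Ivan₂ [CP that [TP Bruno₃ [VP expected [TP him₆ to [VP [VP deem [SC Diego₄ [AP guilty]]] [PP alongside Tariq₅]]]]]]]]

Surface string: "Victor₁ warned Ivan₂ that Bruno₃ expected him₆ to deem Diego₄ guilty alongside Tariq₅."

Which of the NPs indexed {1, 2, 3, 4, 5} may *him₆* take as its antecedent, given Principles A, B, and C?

*him* is a pronoun, so Principle B applies: it must be free in its binding domain.
Binding domain of *him₆*: the embedded TP, whose subject is Bruno₃.
*Victor₁* c-commands the pronoun but from outside its binding domain, and is not c-commanded by it → coindexation permitted.
*Ivan₂* c-commands the pronoun but from outside its binding domain, and is not c-commanded by it → coindexation permitted.
*Bruno₃* c-commands the pronoun within its binding domain → coindexation would violate Principle B.
*Diego₄*: the pronoun c-commands this R-expression → coindexation would violate Principle C on *Diego₄*.
*Tariq₅*: the pronoun c-commands this R-expression → coindexation would violate Principle C on *Tariq₅*.

{1, 2}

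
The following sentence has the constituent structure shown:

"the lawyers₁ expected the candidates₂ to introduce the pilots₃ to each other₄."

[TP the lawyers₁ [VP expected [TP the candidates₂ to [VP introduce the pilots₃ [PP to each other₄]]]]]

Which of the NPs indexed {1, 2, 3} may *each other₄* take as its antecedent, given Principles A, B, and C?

{2, 3}

*each other* is an anaphor, so Principle A applies: it must be bound in its binding domain.
Binding domain of *each other₄*: the embedded TP, whose subject is the candidates₂.
*the lawyers₁* c-commands the anaphor but is outside its binding domain → cannot satisfy Principle A.
*the candidates₂* c-commands the anaphor within its binding domain → licit binder.
*the pilots₃* c-commands the anaphor within its binding domain → licit binder.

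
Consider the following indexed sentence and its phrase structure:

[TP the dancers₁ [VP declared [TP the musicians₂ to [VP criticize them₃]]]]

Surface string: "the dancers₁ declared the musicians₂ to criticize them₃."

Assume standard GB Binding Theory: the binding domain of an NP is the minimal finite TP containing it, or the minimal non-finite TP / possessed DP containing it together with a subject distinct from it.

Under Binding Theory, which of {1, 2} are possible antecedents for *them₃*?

*them* is a pronoun, so Principle B applies: it must be free in its binding domain.
Binding domain of *them₃*: the embedded TP, whose subject is the musicians₂.
*the dancers₁* c-commands the pronoun but from outside its binding domain, and is not c-commanded by it → coindexation permitted.
*the musicians₂* c-commands the pronoun within its binding domain → coindexation would violate Principle B.

{1}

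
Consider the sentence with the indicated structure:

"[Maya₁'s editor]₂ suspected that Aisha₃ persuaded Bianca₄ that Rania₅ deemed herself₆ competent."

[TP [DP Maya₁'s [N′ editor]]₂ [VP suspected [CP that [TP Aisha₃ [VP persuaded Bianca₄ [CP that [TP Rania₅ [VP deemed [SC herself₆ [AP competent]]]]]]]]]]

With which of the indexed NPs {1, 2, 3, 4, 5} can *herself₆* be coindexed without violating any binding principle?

{5}

*herself* is an anaphor, so Principle A applies: it must be bound in its binding domain.
Binding domain of *herself₆*: the embedded TP, whose subject is Rania₅.
*Maya₁* does not c-command the anaphor → cannot bind it.
*[Maya₁'s editor]₂* c-commands the anaphor but is outside its binding domain → cannot satisfy Principle A.
*Aisha₃* c-commands the anaphor but is outside its binding domain → cannot satisfy Principle A.
*Bianca₄* c-commands the anaphor but is outside its binding domain → cannot satisfy Principle A.
*Rania₅* c-commands the anaphor within its binding domain → licit binder.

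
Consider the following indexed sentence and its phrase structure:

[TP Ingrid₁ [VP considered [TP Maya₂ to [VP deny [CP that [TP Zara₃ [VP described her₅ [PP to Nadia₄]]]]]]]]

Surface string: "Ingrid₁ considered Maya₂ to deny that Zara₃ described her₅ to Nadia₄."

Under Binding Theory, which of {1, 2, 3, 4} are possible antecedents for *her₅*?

{1, 2}

*her* is a pronoun, so Principle B applies: it must be free in its binding domain.
Binding domain of *her₅*: the embedded TP, whose subject is Zara₃.
*Ingrid₁* c-commands the pronoun but from outside its binding domain, and is not c-commanded by it → coindexation permitted.
*Maya₂* c-commands the pronoun but from outside its binding domain, and is not c-commanded by it → coindexation permitted.
*Zara₃* c-commands the pronoun within its binding domain → coindexation would violate Principle B.
*Nadia₄*: the pronoun c-commands this R-expression → coindexation would violate Principle C on *Nadia₄*.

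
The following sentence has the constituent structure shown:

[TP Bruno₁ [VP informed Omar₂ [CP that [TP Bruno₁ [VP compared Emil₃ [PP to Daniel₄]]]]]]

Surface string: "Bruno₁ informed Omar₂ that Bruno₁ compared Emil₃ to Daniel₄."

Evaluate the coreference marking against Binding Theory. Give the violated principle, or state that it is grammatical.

Principle C

The two coindexed NPs are *Bruno₁* (the higher occurrence) and *Bruno₁* (the lower occurrence).
*Bruno₁* (the lower occurrence) is an R-expression. Principle C requires it to be free everywhere.
*Bruno₁* (the higher occurrence) c-commands it and carries the same index.
The R-expression is bound → Principle C violation.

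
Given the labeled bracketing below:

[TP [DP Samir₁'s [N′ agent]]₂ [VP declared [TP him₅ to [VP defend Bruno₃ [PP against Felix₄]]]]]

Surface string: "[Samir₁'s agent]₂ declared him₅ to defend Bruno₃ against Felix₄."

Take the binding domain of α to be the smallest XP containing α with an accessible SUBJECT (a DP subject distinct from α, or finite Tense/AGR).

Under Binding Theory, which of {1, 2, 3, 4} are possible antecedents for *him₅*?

*him* is a pronoun, so Principle B applies: it must be free in its binding domain.
Binding domain of *him₅*: the matrix TP, whose subject is [Samir₁'s agent]₂.
*Samir₁* and the pronoun do not c-command one another → neither Principle B nor Principle C is at stake; coindexation permitted.
*[Samir₁'s agent]₂* c-commands the pronoun within its binding domain → coindexation would violate Principle B.
*Bruno₃*: the pronoun c-commands this R-expression → coindexation would violate Principle C on *Bruno₃*.
*Felix₄*: the pronoun c-commands this R-expression → coindexation would violate Principle C on *Felix₄*.

{1}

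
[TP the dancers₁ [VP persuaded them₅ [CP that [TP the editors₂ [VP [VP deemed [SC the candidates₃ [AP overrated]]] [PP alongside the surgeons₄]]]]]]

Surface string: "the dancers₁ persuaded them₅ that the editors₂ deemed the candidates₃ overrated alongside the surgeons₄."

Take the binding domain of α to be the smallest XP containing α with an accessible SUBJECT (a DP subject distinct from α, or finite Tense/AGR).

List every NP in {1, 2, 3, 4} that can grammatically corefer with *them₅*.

none

*them* is a pronoun, so Principle B applies: it must be free in its binding domain.
Binding domain of *them₅*: the matrix TP, whose subject is the dancers₁.
*the dancers₁* c-commands the pronoun within its binding domain → coindexation would violate Principle B.
*the editors₂*: the pronoun c-commands this R-expression → coindexation would violate Principle C on *the editors₂*.
*the candidates₃*: the pronoun c-commands this R-expression → coindexation would violate Principle C on *the candidates₃*.
*the surgeons₄*: the pronoun c-commands this R-expression → coindexation would violate Principle C on *the surgeons₄*.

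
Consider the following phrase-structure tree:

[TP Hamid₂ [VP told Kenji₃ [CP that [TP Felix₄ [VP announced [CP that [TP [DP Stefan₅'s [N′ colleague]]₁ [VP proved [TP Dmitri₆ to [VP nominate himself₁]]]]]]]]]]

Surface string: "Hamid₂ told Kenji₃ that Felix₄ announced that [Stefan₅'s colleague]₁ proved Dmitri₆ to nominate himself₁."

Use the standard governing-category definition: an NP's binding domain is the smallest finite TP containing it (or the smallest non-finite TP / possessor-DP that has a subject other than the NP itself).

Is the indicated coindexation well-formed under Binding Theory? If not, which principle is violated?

Principle A

The two coindexed NPs are *[Stefan₅'s colleague]₁* and *himself₁*.
*himself₁* is an anaphor. Principle A requires it to be bound within its binding domain — the embedded TP, whose subject is Dmitri₆.
Within that domain it is c-commanded by *Dmitri₆*, which does not share its index.
*[Stefan₅'s colleague]₁* does c-command the anaphor, but from outside its binding domain.
The anaphor is unbound in its domain → Principle A violation.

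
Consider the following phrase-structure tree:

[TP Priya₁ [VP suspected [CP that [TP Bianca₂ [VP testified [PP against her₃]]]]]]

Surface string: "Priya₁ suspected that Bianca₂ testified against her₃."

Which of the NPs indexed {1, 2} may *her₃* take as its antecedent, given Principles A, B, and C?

*her* is a pronoun, so Principle B applies: it must be free in its binding domain.
Binding domain of *her₃*: the embedded TP, whose subject is Bianca₂.
*Priya₁* c-commands the pronoun but from outside its binding domain, and is not c-commanded by it → coindexation permitted.
*Bianca₂* c-commands the pronoun within its binding domain → coindexation would violate Principle B.

{1}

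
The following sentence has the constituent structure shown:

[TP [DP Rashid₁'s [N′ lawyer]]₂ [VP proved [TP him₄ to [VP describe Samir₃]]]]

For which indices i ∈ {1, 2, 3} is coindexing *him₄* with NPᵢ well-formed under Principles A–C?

{1}

*him* is a pronoun, so Principle B applies: it must be free in its binding domain.
Binding domain of *him₄*: the matrix TP, whose subject is [Rashid₁'s lawyer]₂.
*Rashid₁* and the pronoun do not c-command one another → neither Principle B nor Principle C is at stake; coindexation permitted.
*[Rashid₁'s lawyer]₂* c-commands the pronoun within its binding domain → coindexation would violate Principle B.
*Samir₃*: the pronoun c-commands this R-expression → coindexation would violate Principle C on *Samir₃*.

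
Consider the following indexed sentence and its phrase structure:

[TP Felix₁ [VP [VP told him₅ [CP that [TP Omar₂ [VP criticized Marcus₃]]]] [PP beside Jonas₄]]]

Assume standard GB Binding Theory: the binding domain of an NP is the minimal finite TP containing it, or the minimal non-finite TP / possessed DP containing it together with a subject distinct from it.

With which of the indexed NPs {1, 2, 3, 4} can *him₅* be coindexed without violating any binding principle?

{4}

*him* is a pronoun, so Principle B applies: it must be free in its binding domain.
Binding domain of *him₅*: the matrix TP, whose subject is Felix₁.
*Felix₁* c-commands the pronoun within its binding domain → coindexation would violate Principle B.
*Omar₂*: the pronoun c-commands this R-expression → coindexation would violate Principle C on *Omar₂*.
*Marcus₃*: the pronoun c-commands this R-expression → coindexation would violate Principle C on *Marcus₃*.
*Jonas₄* and the pronoun do not c-command one another → neither Principle B nor Principle C is at stake; coindexation permitted.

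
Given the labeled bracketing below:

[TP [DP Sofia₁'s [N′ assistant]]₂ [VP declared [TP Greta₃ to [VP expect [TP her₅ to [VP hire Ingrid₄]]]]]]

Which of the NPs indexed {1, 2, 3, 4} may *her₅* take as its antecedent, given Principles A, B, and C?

*her* is a pronoun, so Principle B applies: it must be free in its binding domain.
Binding domain of *her₅*: the embedded TP, whose subject is Greta₃.
*Sofia₁* and the pronoun do not c-command one another → neither Principle B nor Principle C is at stake; coindexation permitted.
*[Sofia₁'s assistant]₂* c-commands the pronoun but from outside its binding domain, and is not c-commanded by it → coindexation permitted.
*Greta₃* c-commands the pronoun within its binding domain → coindexation would violate Principle B.
*Ingrid₄*: the pronoun c-commands this R-expression → coindexation would violate Principle C on *Ingrid₄*.

{1, 2}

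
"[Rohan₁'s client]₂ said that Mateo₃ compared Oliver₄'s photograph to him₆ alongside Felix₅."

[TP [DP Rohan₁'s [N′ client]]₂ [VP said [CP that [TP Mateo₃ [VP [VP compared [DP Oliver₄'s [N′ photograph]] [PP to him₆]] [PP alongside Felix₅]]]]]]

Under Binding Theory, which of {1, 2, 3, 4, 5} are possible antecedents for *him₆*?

*him* is a pronoun, so Principle B applies: it must be free in its binding domain.
Binding domain of *him₆*: the embedded TP, whose subject is Mateo₃.
*Rohan₁* and the pronoun do not c-command one another → neither Principle B nor Principle C is at stake; coindexation permitted.
*[Rohan₁'s client]₂* c-commands the pronoun but from outside its binding domain, and is not c-commanded by it → coindexation permitted.
*Mateo₃* c-commands the pronoun within its binding domain → coindexation would violate Principle B.
*Oliver₄* and the pronoun do not c-command one another → neither Principle B nor Principle C is at stake; coindexation permitted.
*Felix₅* and the pronoun do not c-command one another → neither Principle B nor Principle C is at stake; coindexation permitted.

{1, 2, 4, 5}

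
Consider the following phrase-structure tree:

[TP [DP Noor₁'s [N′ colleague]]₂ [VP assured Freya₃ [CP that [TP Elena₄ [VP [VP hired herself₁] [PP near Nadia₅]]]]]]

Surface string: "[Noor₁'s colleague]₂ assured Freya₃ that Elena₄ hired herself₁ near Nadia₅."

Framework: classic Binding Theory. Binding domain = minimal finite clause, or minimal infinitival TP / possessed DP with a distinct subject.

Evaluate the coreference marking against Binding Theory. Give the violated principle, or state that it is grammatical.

Principle A

The two coindexed NPs are *Noor₁* and *herself₁*.
*herself₁* is an anaphor. Principle A requires it to be bound within its binding domain — the embedded TP, whose subject is Elena₄.
Within that domain it is c-commanded by *Elena₄*, which does not share its index.
*Noor₁* does not c-command the anaphor at all.
The anaphor is unbound in its domain → Principle A violation.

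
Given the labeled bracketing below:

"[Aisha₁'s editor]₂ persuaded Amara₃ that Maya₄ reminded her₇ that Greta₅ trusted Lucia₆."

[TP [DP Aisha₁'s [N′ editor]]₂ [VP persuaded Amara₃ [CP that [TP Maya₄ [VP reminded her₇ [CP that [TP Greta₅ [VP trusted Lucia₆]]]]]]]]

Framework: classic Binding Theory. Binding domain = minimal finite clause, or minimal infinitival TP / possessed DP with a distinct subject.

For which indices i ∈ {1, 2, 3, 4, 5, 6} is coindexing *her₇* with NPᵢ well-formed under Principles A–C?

{1, 2, 3}

*her* is a pronoun, so Principle B applies: it must be free in its binding domain.
Binding domain of *her₇*: the embedded TP, whose subject is Maya₄.
*Aisha₁* and the pronoun do not c-command one another → neither Principle B nor Principle C is at stake; coindexation permitted.
*[Aisha₁'s editor]₂* c-commands the pronoun but from outside its binding domain, and is not c-commanded by it → coindexation permitted.
*Amara₃* c-commands the pronoun but from outside its binding domain, and is not c-commanded by it → coindexation permitted.
*Maya₄* c-commands the pronoun within its binding domain → coindexation would violate Principle B.
*Greta₅*: the pronoun c-commands this R-expression → coindexation would violate Principle C on *Greta₅*.
*Lucia₆*: the pronoun c-commands this R-expression → coindexation would violate Principle C on *Lucia₆*.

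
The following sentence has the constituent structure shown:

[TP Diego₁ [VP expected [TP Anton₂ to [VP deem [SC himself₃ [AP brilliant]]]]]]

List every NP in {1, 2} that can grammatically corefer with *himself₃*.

*himself* is an anaphor, so Principle A applies: it must be bound in its binding domain.
Binding domain of *himself₃*: the embedded TP, whose subject is Anton₂.
*Diego₁* c-commands the anaphor but is outside its binding domain → cannot satisfy Principle A.
*Anton₂* c-commands the anaphor within its binding domain → licit binder.

{2}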